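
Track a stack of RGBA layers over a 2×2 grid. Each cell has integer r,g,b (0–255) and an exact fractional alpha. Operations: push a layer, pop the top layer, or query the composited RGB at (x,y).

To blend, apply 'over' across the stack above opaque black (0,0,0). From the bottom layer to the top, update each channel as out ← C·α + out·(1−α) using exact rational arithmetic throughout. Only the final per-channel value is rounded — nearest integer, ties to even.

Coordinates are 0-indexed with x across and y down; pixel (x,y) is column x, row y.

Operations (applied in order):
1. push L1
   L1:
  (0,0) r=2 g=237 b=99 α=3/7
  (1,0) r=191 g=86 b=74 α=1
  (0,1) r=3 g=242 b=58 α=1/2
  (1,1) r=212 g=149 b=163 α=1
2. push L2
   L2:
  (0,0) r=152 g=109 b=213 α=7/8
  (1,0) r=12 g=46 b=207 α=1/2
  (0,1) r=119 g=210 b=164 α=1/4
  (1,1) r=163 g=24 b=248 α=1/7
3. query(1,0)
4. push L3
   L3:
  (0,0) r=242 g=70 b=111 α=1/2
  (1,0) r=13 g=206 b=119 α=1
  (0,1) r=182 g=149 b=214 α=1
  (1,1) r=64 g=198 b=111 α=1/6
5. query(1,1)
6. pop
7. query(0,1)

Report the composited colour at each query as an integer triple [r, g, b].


at x=1,y=0 over L1,L2:
+L1 (α=1) → [191, 86, 74]
+L2 (α=1/2) → [203/2, 66, 281/2]
= [102, 66, 140]

(1,1) stack=L1,L2,L3; from [0,0,0]:
+L1 (α=1) → [212, 149, 163]
+L2 (α=1/7) → [205, 918/7, 1226/7]
+L3 (α=1/6) → [363/2, 996/7, 6907/42]
rounded: [182, 142, 164]

(0,1) stack=L1,L2; from [0,0,0]:
L1 α=1/2: [3/2, 121, 29]
L2 α=1/4: [247/8, 573/4, 251/4]
→ [31, 143, 63]


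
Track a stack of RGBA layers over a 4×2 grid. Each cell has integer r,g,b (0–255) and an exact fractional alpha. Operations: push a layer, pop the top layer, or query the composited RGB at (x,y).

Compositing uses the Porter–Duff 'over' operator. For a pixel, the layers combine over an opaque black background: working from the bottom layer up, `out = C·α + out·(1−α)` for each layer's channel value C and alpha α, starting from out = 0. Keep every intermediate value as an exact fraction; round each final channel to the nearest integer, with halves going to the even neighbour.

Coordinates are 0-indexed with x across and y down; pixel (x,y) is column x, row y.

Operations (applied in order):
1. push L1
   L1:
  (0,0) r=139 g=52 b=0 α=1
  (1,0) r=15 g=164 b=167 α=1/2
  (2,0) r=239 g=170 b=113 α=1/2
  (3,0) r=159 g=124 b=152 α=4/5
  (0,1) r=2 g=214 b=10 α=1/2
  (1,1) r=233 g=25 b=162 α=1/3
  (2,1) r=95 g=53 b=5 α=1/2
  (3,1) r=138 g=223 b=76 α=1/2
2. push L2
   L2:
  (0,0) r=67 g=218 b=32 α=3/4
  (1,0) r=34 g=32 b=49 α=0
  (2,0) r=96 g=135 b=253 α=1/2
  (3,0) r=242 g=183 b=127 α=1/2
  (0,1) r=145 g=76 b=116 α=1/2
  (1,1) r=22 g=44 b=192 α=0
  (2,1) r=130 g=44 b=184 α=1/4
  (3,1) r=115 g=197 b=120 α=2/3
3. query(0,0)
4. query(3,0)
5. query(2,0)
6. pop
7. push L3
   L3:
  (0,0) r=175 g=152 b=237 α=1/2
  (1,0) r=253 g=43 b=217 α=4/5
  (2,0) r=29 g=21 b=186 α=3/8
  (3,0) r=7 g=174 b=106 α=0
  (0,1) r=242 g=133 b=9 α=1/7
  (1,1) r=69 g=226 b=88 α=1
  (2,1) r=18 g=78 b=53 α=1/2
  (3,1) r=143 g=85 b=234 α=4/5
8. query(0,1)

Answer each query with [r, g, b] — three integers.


at x=0,y=0 over L1,L2:
+L1 (α=1) → [139, 52, 0]
+L2 (α=3/4) → [85, 353/2, 24]
→ [85, 176, 24]

query (3,0) [L1,L2] — begin 0,0,0
L1 α=4/5: [636/5, 496/5, 608/5]
L2 α=1/2: [923/5, 1411/10, 1243/10]
rounded: [185, 141, 124]

(2,0) stack=L1,L2; from [0,0,0]:
L1 α=1/2: [239/2, 85, 113/2]
L2 α=1/2: [431/4, 110, 619/4]
→ [108, 110, 155]

query (0,1) [L1,L3] — begin 0,0,0
L1 α=1/2: [1, 107, 5]
L3 α=1/7: [248/7, 775/7, 39/7]
rounded: [35, 111, 6]


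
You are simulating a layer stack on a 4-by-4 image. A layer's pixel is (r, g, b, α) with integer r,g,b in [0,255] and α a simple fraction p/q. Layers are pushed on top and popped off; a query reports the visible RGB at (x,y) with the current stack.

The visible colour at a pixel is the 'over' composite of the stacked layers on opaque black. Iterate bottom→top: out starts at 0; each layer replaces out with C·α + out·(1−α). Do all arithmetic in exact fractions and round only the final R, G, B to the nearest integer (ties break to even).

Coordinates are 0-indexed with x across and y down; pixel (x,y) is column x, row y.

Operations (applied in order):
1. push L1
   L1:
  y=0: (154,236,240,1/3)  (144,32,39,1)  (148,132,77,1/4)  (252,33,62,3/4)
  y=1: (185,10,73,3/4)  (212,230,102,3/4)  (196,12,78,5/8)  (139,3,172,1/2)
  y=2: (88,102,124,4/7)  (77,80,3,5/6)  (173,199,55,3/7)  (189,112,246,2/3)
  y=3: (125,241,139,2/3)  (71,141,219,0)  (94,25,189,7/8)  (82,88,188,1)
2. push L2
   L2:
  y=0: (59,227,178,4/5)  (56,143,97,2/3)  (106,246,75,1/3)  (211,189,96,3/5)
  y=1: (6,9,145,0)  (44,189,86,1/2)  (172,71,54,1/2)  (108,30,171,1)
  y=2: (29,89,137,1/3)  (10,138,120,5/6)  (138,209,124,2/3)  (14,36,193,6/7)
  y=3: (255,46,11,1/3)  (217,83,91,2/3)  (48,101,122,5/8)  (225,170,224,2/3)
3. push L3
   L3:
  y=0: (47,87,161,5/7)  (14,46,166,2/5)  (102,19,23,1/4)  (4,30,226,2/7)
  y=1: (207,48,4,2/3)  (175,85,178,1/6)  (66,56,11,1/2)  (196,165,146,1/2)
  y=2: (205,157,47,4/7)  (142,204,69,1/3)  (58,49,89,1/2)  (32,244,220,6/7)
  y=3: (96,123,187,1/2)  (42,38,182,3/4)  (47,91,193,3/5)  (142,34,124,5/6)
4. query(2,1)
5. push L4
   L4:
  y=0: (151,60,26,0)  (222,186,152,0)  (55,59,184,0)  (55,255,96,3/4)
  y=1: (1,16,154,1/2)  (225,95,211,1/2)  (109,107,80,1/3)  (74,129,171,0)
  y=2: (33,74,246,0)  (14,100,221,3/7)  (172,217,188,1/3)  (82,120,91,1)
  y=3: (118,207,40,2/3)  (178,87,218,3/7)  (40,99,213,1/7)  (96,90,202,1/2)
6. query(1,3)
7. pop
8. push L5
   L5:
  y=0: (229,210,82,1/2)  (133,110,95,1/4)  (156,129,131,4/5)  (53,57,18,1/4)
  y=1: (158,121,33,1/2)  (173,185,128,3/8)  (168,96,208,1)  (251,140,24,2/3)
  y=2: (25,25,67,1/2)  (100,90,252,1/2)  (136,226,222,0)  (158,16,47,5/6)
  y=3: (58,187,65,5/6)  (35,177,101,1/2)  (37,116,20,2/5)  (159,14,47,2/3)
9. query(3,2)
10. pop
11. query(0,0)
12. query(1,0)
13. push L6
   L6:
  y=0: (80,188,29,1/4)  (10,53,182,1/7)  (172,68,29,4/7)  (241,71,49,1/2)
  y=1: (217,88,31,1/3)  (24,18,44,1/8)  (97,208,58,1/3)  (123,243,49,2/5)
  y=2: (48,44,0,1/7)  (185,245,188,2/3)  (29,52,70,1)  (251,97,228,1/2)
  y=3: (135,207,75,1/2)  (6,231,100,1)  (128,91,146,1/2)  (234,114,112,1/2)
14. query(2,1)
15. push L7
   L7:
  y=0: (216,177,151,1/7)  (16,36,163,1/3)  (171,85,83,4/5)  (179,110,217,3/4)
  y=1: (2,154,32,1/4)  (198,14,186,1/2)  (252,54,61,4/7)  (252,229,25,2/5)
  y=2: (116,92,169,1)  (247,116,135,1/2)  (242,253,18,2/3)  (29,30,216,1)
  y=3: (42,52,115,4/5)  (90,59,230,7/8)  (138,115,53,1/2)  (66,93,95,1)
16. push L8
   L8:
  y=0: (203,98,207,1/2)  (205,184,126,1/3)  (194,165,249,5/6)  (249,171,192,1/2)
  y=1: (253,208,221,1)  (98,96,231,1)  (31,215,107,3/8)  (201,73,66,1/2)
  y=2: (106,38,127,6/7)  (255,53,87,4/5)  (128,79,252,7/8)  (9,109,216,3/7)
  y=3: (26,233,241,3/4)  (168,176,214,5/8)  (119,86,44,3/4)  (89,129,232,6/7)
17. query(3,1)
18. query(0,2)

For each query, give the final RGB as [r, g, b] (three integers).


(2,1) stack=L1,L2,L3; from [0,0,0]:
after L1 α=5/8: [245/2, 15/2, 195/4]
after L2 α=1/2: [589/4, 157/4, 411/8]
after L3 α=1/2: [853/8, 381/8, 499/16]
→ [107, 48, 31]

query (1,3) [L1,L2,L3,L4] — begin 0,0,0
+L1 (α=0) → [0, 0, 0]
+L2 (α=2/3) → [434/3, 166/3, 182/3]
+L3 (α=3/4) → [203/3, 127/3, 455/3]
+L4 (α=3/7) → [2414/21, 1291/21, 3782/21]
→ [115, 61, 180]

at x=3,y=2 over L1,L2,L3,L5:
after L1 α=2/3: [126, 224/3, 164]
after L2 α=6/7: [30, 872/21, 1322/7]
after L3 α=6/7: [222/7, 31616/147, 10562/49]
after L5 α=5/6: [2876/21, 21688/441, 7359/98]
→ [137, 49, 75]

at x=0,y=0 over L1,L2,L3:
L1 α=1/3: [154/3, 236/3, 80]
L2 α=4/5: [862/15, 592/3, 792/5]
L3 α=5/7: [5249/105, 2489/21, 5609/35]
= [50, 119, 160]

at x=1,y=0 over L1,L2,L3:
after L1 α=1: [144, 32, 39]
after L2 α=2/3: [256/3, 106, 233/3]
after L3 α=2/5: [284/5, 82, 113]
= [57, 82, 113]

query (2,1) [L1,L2,L3,L6] — begin 0,0,0
after L1 α=5/8: [245/2, 15/2, 195/4]
after L2 α=1/2: [589/4, 157/4, 411/8]
after L3 α=1/2: [853/8, 381/8, 499/16]
after L6 α=1/3: [1241/12, 1213/12, 321/8]
rounded: [103, 101, 40]

query (3,1) [L1,L2,L3,L6,L7,L8] — begin 0,0,0
after L1 α=1/2: [139/2, 3/2, 86]
after L2 α=1: [108, 30, 171]
after L3 α=1/2: [152, 195/2, 317/2]
after L6 α=2/5: [702/5, 1557/10, 1147/10]
after L7 α=2/5: [4626/25, 9251/50, 3941/50]
after L8 α=1/2: [9651/50, 12901/100, 7241/100]
rounded: [193, 129, 72]

query (0,2) [L1,L2,L3,L6,L7,L8] — begin 0,0,0
after L1 α=4/7: [352/7, 408/7, 496/7]
after L2 α=1/3: [907/21, 1439/21, 1951/21]
after L3 α=4/7: [6647/49, 5835/49, 3267/49]
after L6 α=1/7: [42234/343, 37166/343, 19602/343]
after L7 α=1: [116, 92, 169]
after L8 α=6/7: [752/7, 320/7, 133]
rounded: [107, 46, 133]


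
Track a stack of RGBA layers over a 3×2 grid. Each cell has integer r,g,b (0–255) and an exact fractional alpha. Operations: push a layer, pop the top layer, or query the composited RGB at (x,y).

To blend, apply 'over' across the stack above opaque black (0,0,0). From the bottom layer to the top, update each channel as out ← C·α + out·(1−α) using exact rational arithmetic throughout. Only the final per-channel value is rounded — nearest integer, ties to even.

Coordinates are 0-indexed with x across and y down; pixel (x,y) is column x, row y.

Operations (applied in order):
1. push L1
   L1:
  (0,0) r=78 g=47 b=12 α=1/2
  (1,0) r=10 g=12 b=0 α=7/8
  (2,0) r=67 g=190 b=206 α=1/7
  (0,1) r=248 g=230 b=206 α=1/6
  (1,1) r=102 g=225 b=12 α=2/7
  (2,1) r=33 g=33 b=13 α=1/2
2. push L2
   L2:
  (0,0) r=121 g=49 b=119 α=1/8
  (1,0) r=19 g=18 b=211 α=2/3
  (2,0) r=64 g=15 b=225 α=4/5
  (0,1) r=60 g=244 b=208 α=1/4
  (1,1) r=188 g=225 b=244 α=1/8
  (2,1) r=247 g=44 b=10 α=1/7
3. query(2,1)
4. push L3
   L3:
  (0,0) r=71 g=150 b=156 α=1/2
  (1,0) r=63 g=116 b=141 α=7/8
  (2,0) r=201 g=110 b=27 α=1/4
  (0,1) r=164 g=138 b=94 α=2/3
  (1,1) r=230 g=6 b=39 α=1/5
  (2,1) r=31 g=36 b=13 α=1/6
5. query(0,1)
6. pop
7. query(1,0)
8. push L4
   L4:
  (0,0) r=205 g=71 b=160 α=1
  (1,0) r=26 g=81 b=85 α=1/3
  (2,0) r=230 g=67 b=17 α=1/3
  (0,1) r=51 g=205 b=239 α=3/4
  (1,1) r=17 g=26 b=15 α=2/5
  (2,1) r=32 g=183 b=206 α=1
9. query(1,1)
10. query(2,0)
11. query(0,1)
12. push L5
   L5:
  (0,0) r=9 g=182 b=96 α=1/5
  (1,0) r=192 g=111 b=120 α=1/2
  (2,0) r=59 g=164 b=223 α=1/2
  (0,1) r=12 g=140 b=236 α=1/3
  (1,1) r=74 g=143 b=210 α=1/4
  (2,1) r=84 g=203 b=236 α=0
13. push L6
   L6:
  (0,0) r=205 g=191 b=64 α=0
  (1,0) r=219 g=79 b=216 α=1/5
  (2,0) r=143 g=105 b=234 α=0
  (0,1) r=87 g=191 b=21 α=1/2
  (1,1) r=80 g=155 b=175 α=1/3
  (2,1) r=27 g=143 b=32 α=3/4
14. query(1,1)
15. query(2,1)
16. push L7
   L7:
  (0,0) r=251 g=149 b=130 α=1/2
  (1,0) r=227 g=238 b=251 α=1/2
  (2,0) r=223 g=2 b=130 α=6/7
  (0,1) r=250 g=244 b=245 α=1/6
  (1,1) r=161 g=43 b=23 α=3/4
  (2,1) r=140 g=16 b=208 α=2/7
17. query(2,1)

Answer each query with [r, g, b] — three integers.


(2,1) stack=L1,L2; from [0,0,0]:
+L1 (α=1/2) → [33/2, 33/2, 13/2]
+L2 (α=1/7) → [346/7, 143/7, 7]
→ [49, 20, 7]

(0,1) stack=L1,L2,L3; from [0,0,0]:
after L1 α=1/6: [124/3, 115/3, 103/3]
after L2 α=1/4: [46, 359/4, 311/4]
after L3 α=2/3: [374/3, 1463/12, 1063/12]
→ [125, 122, 89]

query (1,0) [L1,L2] — begin 0,0,0
+L1 (α=7/8) → [35/4, 21/2, 0]
+L2 (α=2/3) → [187/12, 31/2, 422/3]
→ [16, 16, 141]

query (1,1) [L1,L2,L4] — begin 0,0,0
after L1 α=2/7: [204/7, 450/7, 24/7]
after L2 α=1/8: [49, 675/8, 67/2]
after L4 α=2/5: [181/5, 2441/40, 261/10]
= [36, 61, 26]

query (2,0) [L1,L2,L4] — begin 0,0,0
after L1 α=1/7: [67/7, 190/7, 206/7]
after L2 α=4/5: [1859/35, 122/7, 6506/35]
after L4 α=1/3: [11768/105, 713/21, 13607/105]
rounded: [112, 34, 130]

query (0,1) [L1,L2,L4] — begin 0,0,0
+L1 (α=1/6) → [124/3, 115/3, 103/3]
+L2 (α=1/4) → [46, 359/4, 311/4]
+L4 (α=3/4) → [199/4, 2819/16, 3179/16]
→ [50, 176, 199]

query (1,1) [L1,L2,L4,L5,L6] — begin 0,0,0
L1 α=2/7: [204/7, 450/7, 24/7]
L2 α=1/8: [49, 675/8, 67/2]
L4 α=2/5: [181/5, 2441/40, 261/10]
L5 α=1/4: [913/20, 13043/160, 2883/40]
L6 α=1/3: [571/10, 8481/80, 6383/60]
→ [57, 106, 106]

at x=2,y=1 over L1,L2,L4,L5,L6:
after L1 α=1/2: [33/2, 33/2, 13/2]
after L2 α=1/7: [346/7, 143/7, 7]
after L4 α=1: [32, 183, 206]
after L5 α=0: [32, 183, 206]
after L6 α=3/4: [113/4, 153, 151/2]
rounded: [28, 153, 76]

query (2,1) [L1,L2,L4,L5,L6,L7] — begin 0,0,0
after L1 α=1/2: [33/2, 33/2, 13/2]
after L2 α=1/7: [346/7, 143/7, 7]
after L4 α=1: [32, 183, 206]
after L5 α=0: [32, 183, 206]
after L6 α=3/4: [113/4, 153, 151/2]
after L7 α=2/7: [1685/28, 797/7, 1587/14]
= [60, 114, 113]


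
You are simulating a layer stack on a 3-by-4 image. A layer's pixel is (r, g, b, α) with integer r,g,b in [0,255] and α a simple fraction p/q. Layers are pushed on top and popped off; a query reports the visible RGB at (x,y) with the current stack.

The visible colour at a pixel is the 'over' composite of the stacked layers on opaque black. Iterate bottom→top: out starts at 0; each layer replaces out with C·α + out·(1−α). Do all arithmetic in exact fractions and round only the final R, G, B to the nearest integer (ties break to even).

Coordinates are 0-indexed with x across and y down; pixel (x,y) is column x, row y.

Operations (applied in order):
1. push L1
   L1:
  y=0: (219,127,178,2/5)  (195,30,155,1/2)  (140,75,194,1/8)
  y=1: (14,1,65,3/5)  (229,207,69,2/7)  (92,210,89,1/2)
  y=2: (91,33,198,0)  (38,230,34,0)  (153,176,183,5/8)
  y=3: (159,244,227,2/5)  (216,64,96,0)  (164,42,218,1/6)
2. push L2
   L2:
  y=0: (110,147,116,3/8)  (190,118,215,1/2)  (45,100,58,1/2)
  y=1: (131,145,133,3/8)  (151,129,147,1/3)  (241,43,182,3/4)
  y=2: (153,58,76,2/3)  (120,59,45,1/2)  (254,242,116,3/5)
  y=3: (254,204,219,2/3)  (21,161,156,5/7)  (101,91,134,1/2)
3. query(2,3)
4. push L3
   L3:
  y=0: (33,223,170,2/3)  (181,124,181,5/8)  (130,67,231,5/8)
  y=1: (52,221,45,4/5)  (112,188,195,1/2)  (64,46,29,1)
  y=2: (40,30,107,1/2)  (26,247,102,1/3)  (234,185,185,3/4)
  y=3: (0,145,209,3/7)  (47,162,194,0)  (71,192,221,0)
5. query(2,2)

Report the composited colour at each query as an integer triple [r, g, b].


at x=2,y=3 over L1,L2:
after L1 α=1/6: [82/3, 7, 109/3]
after L2 α=1/2: [385/6, 49, 511/6]
= [64, 49, 85]

(2,2) stack=L1,L2,L3; from [0,0,0]:
+L1 (α=5/8) → [765/8, 110, 915/8]
+L2 (α=3/5) → [3813/20, 946/5, 2307/20]
+L3 (α=3/4) → [17853/80, 3721/20, 13407/80]
→ [223, 186, 168]


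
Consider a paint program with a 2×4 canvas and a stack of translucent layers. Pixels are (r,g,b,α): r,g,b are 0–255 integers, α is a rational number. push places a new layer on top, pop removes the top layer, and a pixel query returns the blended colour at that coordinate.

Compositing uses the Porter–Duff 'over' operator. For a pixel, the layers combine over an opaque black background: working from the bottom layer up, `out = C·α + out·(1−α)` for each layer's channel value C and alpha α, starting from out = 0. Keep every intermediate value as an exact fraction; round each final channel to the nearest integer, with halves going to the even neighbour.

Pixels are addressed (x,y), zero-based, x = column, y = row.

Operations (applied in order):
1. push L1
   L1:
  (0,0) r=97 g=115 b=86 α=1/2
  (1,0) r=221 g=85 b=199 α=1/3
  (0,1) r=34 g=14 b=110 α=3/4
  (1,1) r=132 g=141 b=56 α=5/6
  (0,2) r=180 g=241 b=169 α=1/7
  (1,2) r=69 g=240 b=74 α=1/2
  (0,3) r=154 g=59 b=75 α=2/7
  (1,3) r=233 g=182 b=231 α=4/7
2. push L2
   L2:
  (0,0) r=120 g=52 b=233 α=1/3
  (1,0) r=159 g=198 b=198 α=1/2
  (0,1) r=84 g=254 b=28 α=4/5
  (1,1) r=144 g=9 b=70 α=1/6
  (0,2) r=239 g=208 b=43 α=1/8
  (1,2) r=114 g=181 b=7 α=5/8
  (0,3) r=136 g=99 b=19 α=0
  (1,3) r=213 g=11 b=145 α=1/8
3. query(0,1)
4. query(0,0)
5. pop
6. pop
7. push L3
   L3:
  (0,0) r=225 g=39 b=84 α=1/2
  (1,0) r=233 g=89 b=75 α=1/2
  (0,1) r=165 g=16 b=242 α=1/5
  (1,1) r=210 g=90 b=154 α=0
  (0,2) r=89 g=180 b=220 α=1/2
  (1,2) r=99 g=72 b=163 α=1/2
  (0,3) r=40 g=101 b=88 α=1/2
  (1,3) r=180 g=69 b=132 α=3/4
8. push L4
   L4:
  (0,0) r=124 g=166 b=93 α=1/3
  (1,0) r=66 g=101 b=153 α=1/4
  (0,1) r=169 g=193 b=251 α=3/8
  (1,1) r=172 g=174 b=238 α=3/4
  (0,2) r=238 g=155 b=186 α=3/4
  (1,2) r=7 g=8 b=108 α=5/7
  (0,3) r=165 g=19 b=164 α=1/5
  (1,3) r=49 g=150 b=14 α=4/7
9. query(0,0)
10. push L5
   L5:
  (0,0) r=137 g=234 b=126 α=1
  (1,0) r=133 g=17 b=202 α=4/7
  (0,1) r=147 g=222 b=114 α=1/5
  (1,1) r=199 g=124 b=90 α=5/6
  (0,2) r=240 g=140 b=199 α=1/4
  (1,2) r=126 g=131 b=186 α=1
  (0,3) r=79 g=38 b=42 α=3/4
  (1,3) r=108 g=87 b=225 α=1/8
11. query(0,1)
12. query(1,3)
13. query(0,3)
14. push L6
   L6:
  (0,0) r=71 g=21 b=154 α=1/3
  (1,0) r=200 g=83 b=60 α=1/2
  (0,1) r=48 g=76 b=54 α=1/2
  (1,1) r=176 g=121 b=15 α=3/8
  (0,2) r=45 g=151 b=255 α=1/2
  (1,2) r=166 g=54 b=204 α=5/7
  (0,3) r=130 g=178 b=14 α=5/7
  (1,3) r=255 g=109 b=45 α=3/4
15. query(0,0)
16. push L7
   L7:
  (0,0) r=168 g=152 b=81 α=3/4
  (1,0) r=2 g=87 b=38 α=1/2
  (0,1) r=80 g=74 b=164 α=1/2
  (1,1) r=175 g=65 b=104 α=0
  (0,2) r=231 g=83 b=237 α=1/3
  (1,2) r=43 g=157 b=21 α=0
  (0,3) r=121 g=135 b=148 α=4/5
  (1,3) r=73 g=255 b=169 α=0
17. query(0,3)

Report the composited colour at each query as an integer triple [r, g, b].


(0,1) stack=L1,L2; from [0,0,0]:
+L1 (α=3/4) → [51/2, 21/2, 165/2]
+L2 (α=4/5) → [723/10, 2053/10, 389/10]
rounded: [72, 205, 39]

(0,0) stack=L1,L2; from [0,0,0]:
L1 α=1/2: [97/2, 115/2, 43]
L2 α=1/3: [217/3, 167/3, 319/3]
rounded: [72, 56, 106]

(0,0) stack=L3,L4; from [0,0,0]:
+L3 (α=1/2) → [225/2, 39/2, 42]
+L4 (α=1/3) → [349/3, 205/3, 59]
rounded: [116, 68, 59]

query (0,1) [L3,L4,L5] — begin 0,0,0
+L3 (α=1/5) → [33, 16/5, 242/5]
+L4 (α=3/8) → [84, 595/8, 995/8]
+L5 (α=1/5) → [483/5, 1039/10, 1223/10]
→ [97, 104, 122]

at x=1,y=3 over L3,L4,L5:
L3 α=3/4: [135, 207/4, 99]
L4 α=4/7: [601/7, 3021/28, 353/7]
L5 α=1/8: [709/8, 3369/32, 289/4]
rounded: [89, 105, 72]

query (0,3) [L3,L4,L5] — begin 0,0,0
after L3 α=1/2: [20, 101/2, 44]
after L4 α=1/5: [49, 221/5, 68]
after L5 α=3/4: [143/2, 791/20, 97/2]
→ [72, 40, 48]

(0,0) stack=L3,L4,L5,L6; from [0,0,0]:
after L3 α=1/2: [225/2, 39/2, 42]
after L4 α=1/3: [349/3, 205/3, 59]
after L5 α=1: [137, 234, 126]
after L6 α=1/3: [115, 163, 406/3]
→ [115, 163, 135]

at x=0,y=3 over L3,L4,L5,L6,L7:
+L3 (α=1/2) → [20, 101/2, 44]
+L4 (α=1/5) → [49, 221/5, 68]
+L5 (α=3/4) → [143/2, 791/20, 97/2]
+L6 (α=5/7) → [793/7, 9691/70, 167/7]
+L7 (α=4/5) → [4181/35, 47491/350, 4311/35]
= [119, 136, 123]


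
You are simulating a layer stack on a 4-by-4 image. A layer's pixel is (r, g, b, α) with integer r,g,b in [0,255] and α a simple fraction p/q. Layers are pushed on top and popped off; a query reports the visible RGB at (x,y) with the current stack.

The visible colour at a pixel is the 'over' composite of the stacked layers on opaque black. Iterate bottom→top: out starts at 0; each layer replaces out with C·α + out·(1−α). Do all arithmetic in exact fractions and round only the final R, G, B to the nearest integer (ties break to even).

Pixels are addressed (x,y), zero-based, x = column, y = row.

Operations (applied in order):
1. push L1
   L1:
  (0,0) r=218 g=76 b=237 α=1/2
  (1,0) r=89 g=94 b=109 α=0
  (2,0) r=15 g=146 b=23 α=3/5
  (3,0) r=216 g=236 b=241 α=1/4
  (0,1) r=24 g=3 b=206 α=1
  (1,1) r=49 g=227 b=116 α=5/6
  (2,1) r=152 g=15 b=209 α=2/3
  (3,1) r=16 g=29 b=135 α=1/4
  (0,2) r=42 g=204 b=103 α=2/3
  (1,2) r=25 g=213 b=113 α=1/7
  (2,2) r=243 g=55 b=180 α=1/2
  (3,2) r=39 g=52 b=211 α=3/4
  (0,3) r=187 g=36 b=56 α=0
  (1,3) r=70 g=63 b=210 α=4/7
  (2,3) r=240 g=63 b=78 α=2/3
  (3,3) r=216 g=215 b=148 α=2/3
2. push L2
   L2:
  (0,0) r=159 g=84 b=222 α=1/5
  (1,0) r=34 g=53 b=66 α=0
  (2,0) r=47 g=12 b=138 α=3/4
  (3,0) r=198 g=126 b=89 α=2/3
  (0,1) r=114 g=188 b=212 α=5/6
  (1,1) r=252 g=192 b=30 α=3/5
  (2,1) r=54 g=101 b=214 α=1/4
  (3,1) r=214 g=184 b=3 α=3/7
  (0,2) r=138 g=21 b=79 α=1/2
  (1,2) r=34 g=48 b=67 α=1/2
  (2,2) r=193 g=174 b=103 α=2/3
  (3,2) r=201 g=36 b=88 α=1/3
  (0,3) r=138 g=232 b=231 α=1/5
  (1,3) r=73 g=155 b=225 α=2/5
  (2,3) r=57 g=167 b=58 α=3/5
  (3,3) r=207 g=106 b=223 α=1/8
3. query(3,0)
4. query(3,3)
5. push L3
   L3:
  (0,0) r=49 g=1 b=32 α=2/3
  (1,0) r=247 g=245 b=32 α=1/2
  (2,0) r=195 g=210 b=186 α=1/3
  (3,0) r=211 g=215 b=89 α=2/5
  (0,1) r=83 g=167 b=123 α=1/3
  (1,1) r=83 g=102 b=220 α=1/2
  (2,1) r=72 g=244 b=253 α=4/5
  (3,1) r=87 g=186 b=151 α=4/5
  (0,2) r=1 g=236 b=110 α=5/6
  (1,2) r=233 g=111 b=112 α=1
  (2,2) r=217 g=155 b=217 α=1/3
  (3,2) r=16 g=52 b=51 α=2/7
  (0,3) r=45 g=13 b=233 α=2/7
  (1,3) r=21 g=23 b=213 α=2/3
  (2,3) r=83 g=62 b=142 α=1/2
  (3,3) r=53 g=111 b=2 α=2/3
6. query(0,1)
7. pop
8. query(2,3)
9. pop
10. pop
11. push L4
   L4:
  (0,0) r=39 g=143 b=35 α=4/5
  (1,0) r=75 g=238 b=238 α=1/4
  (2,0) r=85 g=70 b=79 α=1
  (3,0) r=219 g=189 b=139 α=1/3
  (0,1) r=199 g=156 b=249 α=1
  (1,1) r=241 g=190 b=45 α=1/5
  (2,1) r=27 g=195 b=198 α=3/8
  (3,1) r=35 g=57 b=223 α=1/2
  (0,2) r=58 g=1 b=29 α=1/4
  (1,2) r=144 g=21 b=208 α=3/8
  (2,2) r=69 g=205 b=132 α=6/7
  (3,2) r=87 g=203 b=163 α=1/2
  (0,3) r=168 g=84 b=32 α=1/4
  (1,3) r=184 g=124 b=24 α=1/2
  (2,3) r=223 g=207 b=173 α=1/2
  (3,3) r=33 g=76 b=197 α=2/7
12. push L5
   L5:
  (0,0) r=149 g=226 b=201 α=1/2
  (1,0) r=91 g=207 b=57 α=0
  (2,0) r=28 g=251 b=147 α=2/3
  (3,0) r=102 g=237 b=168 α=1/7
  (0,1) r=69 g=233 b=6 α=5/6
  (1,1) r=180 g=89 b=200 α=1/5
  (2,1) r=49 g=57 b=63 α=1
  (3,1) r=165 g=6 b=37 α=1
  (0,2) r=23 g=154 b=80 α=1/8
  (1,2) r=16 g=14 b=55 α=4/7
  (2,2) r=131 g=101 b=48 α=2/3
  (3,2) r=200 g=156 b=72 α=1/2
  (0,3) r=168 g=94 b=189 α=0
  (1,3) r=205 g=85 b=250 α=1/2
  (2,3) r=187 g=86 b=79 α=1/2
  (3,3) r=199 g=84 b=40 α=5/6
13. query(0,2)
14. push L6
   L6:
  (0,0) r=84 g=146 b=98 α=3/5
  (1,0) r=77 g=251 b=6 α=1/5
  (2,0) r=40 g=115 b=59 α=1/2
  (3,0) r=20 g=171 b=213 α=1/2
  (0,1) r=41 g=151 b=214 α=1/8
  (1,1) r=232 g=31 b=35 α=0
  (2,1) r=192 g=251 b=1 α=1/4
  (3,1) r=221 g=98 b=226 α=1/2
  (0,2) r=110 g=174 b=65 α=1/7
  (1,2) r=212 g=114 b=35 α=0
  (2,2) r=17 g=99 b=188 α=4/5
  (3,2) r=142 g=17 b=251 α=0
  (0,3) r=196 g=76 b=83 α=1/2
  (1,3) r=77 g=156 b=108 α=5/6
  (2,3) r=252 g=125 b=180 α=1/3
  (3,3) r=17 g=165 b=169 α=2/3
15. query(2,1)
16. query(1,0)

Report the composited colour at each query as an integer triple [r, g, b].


query (3,0) [L1,L2] — begin 0,0,0
+L1 (α=1/4) → [54, 59, 241/4]
+L2 (α=2/3) → [150, 311/3, 953/12]
→ [150, 104, 79]

(3,3) stack=L1,L2; from [0,0,0]:
+L1 (α=2/3) → [144, 430/3, 296/3]
+L2 (α=1/8) → [1215/8, 416/3, 2741/24]
→ [152, 139, 114]

(0,1) stack=L1,L2,L3; from [0,0,0]:
after L1 α=1: [24, 3, 206]
after L2 α=5/6: [99, 943/6, 211]
after L3 α=1/3: [281/3, 1444/9, 545/3]
= [94, 160, 182]

query (2,3) [L1,L2] — begin 0,0,0
L1 α=2/3: [160, 42, 52]
L2 α=3/5: [491/5, 117, 278/5]
→ [98, 117, 56]

(0,2) stack=L4,L5; from [0,0,0]:
+L4 (α=1/4) → [29/2, 1/4, 29/4]
+L5 (α=1/8) → [249/16, 623/32, 523/32]
→ [16, 19, 16]

at x=2,y=1 over L4,L5,L6:
after L4 α=3/8: [81/8, 585/8, 297/4]
after L5 α=1: [49, 57, 63]
after L6 α=1/4: [339/4, 211/2, 95/2]
= [85, 106, 48]

at x=1,y=0 over L4,L5,L6:
after L4 α=1/4: [75/4, 119/2, 119/2]
after L5 α=0: [75/4, 119/2, 119/2]
after L6 α=1/5: [152/5, 489/5, 244/5]
rounded: [30, 98, 49]


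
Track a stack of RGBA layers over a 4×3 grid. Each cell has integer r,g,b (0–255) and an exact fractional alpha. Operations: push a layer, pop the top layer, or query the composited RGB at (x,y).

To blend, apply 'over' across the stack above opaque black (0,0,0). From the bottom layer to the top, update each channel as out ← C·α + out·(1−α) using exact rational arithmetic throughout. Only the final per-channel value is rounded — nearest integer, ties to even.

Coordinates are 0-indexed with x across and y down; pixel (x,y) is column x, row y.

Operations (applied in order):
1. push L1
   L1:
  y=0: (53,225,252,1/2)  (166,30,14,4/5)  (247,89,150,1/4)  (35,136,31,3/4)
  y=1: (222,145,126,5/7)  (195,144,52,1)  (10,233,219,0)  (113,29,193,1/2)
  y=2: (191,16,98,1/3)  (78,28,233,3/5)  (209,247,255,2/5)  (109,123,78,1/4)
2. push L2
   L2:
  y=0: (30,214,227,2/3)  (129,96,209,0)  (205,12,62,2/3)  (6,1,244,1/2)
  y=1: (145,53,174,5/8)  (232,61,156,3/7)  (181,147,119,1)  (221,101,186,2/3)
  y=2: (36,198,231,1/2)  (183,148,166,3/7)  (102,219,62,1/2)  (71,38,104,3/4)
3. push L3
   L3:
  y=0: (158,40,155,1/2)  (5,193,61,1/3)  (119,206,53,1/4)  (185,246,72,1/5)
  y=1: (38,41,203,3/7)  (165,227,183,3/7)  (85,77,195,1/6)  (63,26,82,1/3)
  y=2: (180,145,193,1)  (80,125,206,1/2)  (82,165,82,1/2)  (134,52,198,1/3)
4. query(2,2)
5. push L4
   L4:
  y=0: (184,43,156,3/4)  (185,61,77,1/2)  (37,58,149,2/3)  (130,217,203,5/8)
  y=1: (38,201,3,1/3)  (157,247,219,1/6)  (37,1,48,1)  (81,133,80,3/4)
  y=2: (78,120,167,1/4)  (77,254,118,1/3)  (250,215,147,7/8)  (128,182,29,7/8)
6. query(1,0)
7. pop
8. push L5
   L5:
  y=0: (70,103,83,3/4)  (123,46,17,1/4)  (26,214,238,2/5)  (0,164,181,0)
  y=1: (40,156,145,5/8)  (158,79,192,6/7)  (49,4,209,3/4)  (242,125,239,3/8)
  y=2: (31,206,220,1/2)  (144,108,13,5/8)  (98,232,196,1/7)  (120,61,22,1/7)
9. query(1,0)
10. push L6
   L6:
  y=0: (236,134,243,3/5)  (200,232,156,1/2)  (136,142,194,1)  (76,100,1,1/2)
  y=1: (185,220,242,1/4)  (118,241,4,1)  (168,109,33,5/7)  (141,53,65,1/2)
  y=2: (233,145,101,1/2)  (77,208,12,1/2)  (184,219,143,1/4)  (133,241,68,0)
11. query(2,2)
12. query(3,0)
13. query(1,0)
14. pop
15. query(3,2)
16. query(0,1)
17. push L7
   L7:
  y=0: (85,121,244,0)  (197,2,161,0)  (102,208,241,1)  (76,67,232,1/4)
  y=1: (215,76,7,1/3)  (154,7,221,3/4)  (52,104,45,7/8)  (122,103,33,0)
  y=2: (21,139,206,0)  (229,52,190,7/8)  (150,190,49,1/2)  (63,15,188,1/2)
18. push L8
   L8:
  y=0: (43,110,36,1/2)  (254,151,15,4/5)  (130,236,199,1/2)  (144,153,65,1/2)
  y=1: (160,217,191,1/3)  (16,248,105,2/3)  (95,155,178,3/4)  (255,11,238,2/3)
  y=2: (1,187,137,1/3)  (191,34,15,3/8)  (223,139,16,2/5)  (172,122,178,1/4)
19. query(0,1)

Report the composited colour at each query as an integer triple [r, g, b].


at x=2,y=2 over L1,L2,L3:
after L1 α=2/5: [418/5, 494/5, 102]
after L2 α=1/2: [464/5, 1589/10, 82]
after L3 α=1/2: [437/5, 3239/20, 82]
rounded: [87, 162, 82]

(1,0) stack=L1,L2,L3,L4; from [0,0,0]:
+L1 (α=4/5) → [664/5, 24, 56/5]
+L2 (α=0) → [664/5, 24, 56/5]
+L3 (α=1/3) → [451/5, 241/3, 139/5]
+L4 (α=1/2) → [688/5, 212/3, 262/5]
rounded: [138, 71, 52]

at x=1,y=0 over L1,L2,L3,L5:
L1 α=4/5: [664/5, 24, 56/5]
L2 α=0: [664/5, 24, 56/5]
L3 α=1/3: [451/5, 241/3, 139/5]
L5 α=1/4: [492/5, 287/4, 251/10]
→ [98, 72, 25]

query (2,2) [L1,L2,L3,L5,L6] — begin 0,0,0
L1 α=2/5: [418/5, 494/5, 102]
L2 α=1/2: [464/5, 1589/10, 82]
L3 α=1/2: [437/5, 3239/20, 82]
L5 α=1/7: [3112/35, 12037/70, 688/7]
L6 α=1/4: [3944/35, 51441/280, 3065/28]
= [113, 184, 109]

query (3,0) [L1,L2,L3,L5,L6] — begin 0,0,0
L1 α=3/4: [105/4, 102, 93/4]
L2 α=1/2: [129/8, 103/2, 1069/8]
L3 α=1/5: [499/10, 452/5, 1213/10]
L5 α=0: [499/10, 452/5, 1213/10]
L6 α=1/2: [1259/20, 476/5, 1223/20]
= [63, 95, 61]

(1,0) stack=L1,L2,L3,L5,L6; from [0,0,0]:
L1 α=4/5: [664/5, 24, 56/5]
L2 α=0: [664/5, 24, 56/5]
L3 α=1/3: [451/5, 241/3, 139/5]
L5 α=1/4: [492/5, 287/4, 251/10]
L6 α=1/2: [746/5, 1215/8, 1811/20]
rounded: [149, 152, 91]

query (3,2) [L1,L2,L3,L5] — begin 0,0,0
L1 α=1/4: [109/4, 123/4, 39/2]
L2 α=3/4: [961/16, 579/16, 663/8]
L3 α=1/3: [2033/24, 995/24, 485/4]
L5 α=1/7: [359/4, 177/4, 1499/14]
= [90, 44, 107]

(0,1) stack=L1,L2,L3,L5; from [0,0,0]:
after L1 α=5/7: [1110/7, 725/7, 90]
after L2 α=5/8: [8405/56, 2015/28, 285/2]
after L3 α=3/7: [10001/98, 2876/49, 1179/7]
after L5 α=5/8: [49603/784, 5856/49, 2153/14]
= [63, 120, 154]

(0,1) stack=L1,L2,L3,L5,L7,L8; from [0,0,0]:
L1 α=5/7: [1110/7, 725/7, 90]
L2 α=5/8: [8405/56, 2015/28, 285/2]
L3 α=3/7: [10001/98, 2876/49, 1179/7]
L5 α=5/8: [49603/784, 5856/49, 2153/14]
L7 α=1/3: [133883/1176, 15436/147, 734/7]
L8 α=1/3: [227963/1764, 62771/441, 935/7]
= [129, 142, 134]


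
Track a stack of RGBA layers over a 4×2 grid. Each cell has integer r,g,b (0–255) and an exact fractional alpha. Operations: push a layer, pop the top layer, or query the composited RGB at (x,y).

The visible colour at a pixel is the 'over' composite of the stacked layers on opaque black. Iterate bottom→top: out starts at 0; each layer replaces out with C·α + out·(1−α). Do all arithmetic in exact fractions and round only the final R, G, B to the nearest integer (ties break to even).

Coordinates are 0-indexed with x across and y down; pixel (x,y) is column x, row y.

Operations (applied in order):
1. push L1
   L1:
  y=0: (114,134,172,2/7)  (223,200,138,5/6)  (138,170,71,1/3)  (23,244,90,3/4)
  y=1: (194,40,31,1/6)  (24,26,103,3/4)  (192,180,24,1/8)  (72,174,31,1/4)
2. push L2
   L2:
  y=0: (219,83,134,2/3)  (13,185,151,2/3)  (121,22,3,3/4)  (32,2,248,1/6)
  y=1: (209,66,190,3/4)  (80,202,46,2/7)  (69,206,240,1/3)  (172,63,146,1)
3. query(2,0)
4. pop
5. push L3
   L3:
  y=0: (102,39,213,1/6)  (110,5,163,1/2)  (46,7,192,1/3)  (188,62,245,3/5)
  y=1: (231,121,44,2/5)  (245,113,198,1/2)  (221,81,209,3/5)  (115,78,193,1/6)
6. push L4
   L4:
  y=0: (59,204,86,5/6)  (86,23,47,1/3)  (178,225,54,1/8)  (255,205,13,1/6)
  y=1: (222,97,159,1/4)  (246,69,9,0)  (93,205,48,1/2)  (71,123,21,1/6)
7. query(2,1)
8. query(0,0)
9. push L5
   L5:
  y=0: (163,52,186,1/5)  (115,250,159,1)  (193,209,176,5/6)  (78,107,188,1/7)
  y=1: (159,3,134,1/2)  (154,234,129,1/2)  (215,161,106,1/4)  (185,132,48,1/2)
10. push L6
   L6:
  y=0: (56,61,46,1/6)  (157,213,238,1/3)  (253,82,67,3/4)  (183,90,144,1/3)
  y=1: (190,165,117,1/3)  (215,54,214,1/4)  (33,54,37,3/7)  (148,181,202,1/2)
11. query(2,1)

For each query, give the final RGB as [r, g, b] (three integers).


(2,0) stack=L1,L2; from [0,0,0]:
after L1 α=1/3: [46, 170/3, 71/3]
after L2 α=3/4: [409/4, 92/3, 49/6]
= [102, 31, 8]

(2,1) stack=L1,L3,L4; from [0,0,0]:
L1 α=1/8: [24, 45/2, 3]
L3 α=3/5: [711/5, 288/5, 633/5]
L4 α=1/2: [588/5, 1313/10, 873/10]
= [118, 131, 87]

query (0,0) [L1,L3,L4] — begin 0,0,0
after L1 α=2/7: [228/7, 268/7, 344/7]
after L3 α=1/6: [309/7, 1613/42, 3211/42]
after L4 α=5/6: [1187/21, 44453/252, 21271/252]
= [57, 176, 84]

query (2,1) [L1,L3,L4,L5,L6] — begin 0,0,0
after L1 α=1/8: [24, 45/2, 3]
after L3 α=3/5: [711/5, 288/5, 633/5]
after L4 α=1/2: [588/5, 1313/10, 873/10]
after L5 α=1/4: [2839/20, 5549/40, 3679/40]
after L6 α=3/7: [3334/35, 7169/70, 4789/70]
rounded: [95, 102, 68]


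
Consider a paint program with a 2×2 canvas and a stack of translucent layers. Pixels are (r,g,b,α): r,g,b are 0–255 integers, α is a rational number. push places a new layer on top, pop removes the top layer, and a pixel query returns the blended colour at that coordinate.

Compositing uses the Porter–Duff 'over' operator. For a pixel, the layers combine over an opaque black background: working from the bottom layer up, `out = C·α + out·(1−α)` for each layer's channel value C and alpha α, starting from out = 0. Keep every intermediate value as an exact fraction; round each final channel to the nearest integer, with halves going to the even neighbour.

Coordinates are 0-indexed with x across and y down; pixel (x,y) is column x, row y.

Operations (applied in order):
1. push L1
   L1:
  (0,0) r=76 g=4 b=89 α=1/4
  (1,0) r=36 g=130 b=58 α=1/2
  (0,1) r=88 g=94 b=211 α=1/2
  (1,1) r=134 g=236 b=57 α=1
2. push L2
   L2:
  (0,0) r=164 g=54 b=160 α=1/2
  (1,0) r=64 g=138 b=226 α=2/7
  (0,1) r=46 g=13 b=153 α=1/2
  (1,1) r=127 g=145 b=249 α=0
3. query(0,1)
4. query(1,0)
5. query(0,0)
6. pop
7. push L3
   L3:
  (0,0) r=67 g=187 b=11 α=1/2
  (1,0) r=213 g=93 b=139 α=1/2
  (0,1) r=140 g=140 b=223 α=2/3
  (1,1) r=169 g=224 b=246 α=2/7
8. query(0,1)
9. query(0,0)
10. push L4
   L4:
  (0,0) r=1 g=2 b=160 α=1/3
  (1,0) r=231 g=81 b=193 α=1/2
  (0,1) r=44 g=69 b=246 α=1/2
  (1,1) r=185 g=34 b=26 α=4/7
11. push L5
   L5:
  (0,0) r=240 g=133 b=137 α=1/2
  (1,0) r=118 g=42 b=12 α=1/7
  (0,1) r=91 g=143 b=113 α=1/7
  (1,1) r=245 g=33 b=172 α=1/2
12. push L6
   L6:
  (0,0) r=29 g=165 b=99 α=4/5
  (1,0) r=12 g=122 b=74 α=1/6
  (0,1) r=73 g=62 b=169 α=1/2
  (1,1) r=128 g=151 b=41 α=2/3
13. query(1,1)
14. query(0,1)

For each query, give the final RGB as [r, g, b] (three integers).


at x=0,y=1 over L1,L2:
after L1 α=1/2: [44, 47, 211/2]
after L2 α=1/2: [45, 30, 517/4]
→ [45, 30, 129]

(1,0) stack=L1,L2; from [0,0,0]:
after L1 α=1/2: [18, 65, 29]
after L2 α=2/7: [218/7, 601/7, 597/7]
= [31, 86, 85]

at x=0,y=0 over L1,L2:
after L1 α=1/4: [19, 1, 89/4]
after L2 α=1/2: [183/2, 55/2, 729/8]
→ [92, 28, 91]

query (0,1) [L1,L3] — begin 0,0,0
+L1 (α=1/2) → [44, 47, 211/2]
+L3 (α=2/3) → [108, 109, 1103/6]
→ [108, 109, 184]

at x=0,y=0 over L1,L3:
after L1 α=1/4: [19, 1, 89/4]
after L3 α=1/2: [43, 94, 133/8]
→ [43, 94, 17]

(1,1) stack=L1,L3,L4,L5,L6; from [0,0,0]:
L1 α=1: [134, 236, 57]
L3 α=2/7: [144, 1628/7, 111]
L4 α=4/7: [1172/7, 5836/49, 437/7]
L5 α=1/2: [2887/14, 7453/98, 1641/14]
L6 α=2/3: [2157/14, 37049/294, 2789/42]
→ [154, 126, 66]

at x=0,y=1 over L1,L3,L4,L5,L6:
after L1 α=1/2: [44, 47, 211/2]
after L3 α=2/3: [108, 109, 1103/6]
after L4 α=1/2: [76, 89, 2579/12]
after L5 α=1/7: [547/7, 677/7, 2805/14]
after L6 α=1/2: [529/7, 1111/14, 5171/28]
rounded: [76, 79, 185]


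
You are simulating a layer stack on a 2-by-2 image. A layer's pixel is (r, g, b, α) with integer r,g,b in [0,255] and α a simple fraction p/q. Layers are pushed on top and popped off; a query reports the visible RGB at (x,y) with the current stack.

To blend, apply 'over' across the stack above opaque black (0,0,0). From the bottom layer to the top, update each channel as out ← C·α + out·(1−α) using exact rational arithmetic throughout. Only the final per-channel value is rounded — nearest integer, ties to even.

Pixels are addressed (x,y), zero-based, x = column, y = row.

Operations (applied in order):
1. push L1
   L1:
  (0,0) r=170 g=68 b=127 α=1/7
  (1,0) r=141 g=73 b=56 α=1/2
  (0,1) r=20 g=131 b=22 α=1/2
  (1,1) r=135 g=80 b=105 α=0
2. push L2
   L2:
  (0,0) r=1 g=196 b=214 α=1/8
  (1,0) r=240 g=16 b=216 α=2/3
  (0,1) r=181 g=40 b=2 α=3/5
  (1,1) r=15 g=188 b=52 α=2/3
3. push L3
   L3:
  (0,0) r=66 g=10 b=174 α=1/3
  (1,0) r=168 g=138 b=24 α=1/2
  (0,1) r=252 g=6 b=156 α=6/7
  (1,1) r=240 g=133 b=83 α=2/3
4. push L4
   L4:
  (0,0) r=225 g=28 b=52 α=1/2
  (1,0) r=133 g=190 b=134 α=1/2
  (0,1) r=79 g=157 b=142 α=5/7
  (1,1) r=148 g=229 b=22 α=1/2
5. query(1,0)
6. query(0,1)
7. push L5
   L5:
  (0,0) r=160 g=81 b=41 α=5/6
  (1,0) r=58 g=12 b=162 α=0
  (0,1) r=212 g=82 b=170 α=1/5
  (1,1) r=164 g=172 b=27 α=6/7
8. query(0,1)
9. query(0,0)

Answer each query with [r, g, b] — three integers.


query (1,0) [L1,L2,L3,L4] — begin 0,0,0
L1 α=1/2: [141/2, 73/2, 28]
L2 α=2/3: [367/2, 137/6, 460/3]
L3 α=1/2: [703/4, 965/12, 266/3]
L4 α=1/2: [1235/8, 3245/24, 334/3]
→ [154, 135, 111]

(0,1) stack=L1,L2,L3,L4; from [0,0,0]:
+L1 (α=1/2) → [10, 131/2, 11]
+L2 (α=3/5) → [563/5, 251/5, 28/5]
+L3 (α=6/7) → [8123/35, 431/35, 4708/35]
+L4 (α=5/7) → [30071/245, 28337/245, 34266/245]
rounded: [123, 116, 140]

at x=0,y=1 over L1,L2,L3,L4,L5:
L1 α=1/2: [10, 131/2, 11]
L2 α=3/5: [563/5, 251/5, 28/5]
L3 α=6/7: [8123/35, 431/35, 4708/35]
L4 α=5/7: [30071/245, 28337/245, 34266/245]
L5 α=1/5: [172224/1225, 133438/1225, 178714/1225]
rounded: [141, 109, 146]

at x=0,y=0 over L1,L2,L3,L4,L5:
+L1 (α=1/7) → [170/7, 68/7, 127/7]
+L2 (α=1/8) → [171/8, 33, 341/8]
+L3 (α=1/3) → [145/4, 76/3, 1037/12]
+L4 (α=1/2) → [1045/8, 80/3, 1661/24]
+L5 (α=5/6) → [7445/48, 1295/18, 6581/144]
= [155, 72, 46]


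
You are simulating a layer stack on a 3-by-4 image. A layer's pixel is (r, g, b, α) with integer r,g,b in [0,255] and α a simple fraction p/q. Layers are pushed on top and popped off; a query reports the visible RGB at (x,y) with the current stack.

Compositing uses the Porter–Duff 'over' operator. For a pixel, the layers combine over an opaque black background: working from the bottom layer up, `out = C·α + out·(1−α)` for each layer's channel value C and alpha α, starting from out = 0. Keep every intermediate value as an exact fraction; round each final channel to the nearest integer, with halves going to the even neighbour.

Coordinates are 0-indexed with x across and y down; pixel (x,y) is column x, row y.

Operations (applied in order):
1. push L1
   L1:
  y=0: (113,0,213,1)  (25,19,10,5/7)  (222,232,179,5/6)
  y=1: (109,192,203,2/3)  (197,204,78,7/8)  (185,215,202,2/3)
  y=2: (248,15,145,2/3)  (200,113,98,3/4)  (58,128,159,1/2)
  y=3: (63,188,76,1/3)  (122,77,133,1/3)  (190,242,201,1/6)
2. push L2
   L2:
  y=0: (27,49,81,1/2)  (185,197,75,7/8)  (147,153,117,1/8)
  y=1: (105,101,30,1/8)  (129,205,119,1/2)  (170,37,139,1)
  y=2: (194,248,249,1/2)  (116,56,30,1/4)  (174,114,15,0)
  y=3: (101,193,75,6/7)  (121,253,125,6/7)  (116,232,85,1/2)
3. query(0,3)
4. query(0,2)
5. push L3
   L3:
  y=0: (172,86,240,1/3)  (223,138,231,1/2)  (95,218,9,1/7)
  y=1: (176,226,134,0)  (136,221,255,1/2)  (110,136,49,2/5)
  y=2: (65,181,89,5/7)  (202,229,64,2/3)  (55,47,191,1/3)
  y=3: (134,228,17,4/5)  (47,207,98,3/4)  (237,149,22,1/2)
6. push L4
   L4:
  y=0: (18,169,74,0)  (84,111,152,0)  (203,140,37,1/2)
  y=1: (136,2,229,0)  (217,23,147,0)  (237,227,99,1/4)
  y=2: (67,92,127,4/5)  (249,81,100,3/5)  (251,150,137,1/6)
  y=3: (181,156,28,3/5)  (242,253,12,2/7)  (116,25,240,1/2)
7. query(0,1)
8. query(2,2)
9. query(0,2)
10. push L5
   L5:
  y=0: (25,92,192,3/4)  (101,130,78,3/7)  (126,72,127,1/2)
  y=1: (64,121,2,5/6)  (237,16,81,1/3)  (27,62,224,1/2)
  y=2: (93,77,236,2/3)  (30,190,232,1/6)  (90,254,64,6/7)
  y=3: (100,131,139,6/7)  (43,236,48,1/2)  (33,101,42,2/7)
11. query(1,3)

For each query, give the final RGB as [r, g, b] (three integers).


(0,3) stack=L1,L2; from [0,0,0]:
+L1 (α=1/3) → [21, 188/3, 76/3]
+L2 (α=6/7) → [627/7, 3662/21, 1426/21]
rounded: [90, 174, 68]

query (0,2) [L1,L2] — begin 0,0,0
L1 α=2/3: [496/3, 10, 290/3]
L2 α=1/2: [539/3, 129, 1037/6]
rounded: [180, 129, 173]

at x=0,y=1 over L1,L2,L3,L4:
L1 α=2/3: [218/3, 128, 406/3]
L2 α=1/8: [1841/24, 997/8, 733/6]
L3 α=0: [1841/24, 997/8, 733/6]
L4 α=0: [1841/24, 997/8, 733/6]
→ [77, 125, 122]

(2,2) stack=L1,L2,L3,L4; from [0,0,0]:
L1 α=1/2: [29, 64, 159/2]
L2 α=0: [29, 64, 159/2]
L3 α=1/3: [113/3, 175/3, 350/3]
L4 α=1/6: [659/9, 1325/18, 2161/18]
= [73, 74, 120]

query (0,2) [L1,L2,L3,L4] — begin 0,0,0
+L1 (α=2/3) → [496/3, 10, 290/3]
+L2 (α=1/2) → [539/3, 129, 1037/6]
+L3 (α=5/7) → [2053/21, 1163/7, 2372/21]
+L4 (α=4/5) → [7681/105, 3739/35, 2608/21]
→ [73, 107, 124]

query (1,3) [L1,L2,L3,L4,L5] — begin 0,0,0
+L1 (α=1/3) → [122/3, 77/3, 133/3]
+L2 (α=6/7) → [2300/21, 4631/21, 2383/21]
+L3 (α=3/4) → [5261/84, 4418/21, 8557/84]
+L4 (α=2/7) → [66961/588, 32716/147, 44801/588]
+L5 (α=1/2) → [92245/1176, 33704/147, 73025/1176]
rounded: [78, 229, 62]


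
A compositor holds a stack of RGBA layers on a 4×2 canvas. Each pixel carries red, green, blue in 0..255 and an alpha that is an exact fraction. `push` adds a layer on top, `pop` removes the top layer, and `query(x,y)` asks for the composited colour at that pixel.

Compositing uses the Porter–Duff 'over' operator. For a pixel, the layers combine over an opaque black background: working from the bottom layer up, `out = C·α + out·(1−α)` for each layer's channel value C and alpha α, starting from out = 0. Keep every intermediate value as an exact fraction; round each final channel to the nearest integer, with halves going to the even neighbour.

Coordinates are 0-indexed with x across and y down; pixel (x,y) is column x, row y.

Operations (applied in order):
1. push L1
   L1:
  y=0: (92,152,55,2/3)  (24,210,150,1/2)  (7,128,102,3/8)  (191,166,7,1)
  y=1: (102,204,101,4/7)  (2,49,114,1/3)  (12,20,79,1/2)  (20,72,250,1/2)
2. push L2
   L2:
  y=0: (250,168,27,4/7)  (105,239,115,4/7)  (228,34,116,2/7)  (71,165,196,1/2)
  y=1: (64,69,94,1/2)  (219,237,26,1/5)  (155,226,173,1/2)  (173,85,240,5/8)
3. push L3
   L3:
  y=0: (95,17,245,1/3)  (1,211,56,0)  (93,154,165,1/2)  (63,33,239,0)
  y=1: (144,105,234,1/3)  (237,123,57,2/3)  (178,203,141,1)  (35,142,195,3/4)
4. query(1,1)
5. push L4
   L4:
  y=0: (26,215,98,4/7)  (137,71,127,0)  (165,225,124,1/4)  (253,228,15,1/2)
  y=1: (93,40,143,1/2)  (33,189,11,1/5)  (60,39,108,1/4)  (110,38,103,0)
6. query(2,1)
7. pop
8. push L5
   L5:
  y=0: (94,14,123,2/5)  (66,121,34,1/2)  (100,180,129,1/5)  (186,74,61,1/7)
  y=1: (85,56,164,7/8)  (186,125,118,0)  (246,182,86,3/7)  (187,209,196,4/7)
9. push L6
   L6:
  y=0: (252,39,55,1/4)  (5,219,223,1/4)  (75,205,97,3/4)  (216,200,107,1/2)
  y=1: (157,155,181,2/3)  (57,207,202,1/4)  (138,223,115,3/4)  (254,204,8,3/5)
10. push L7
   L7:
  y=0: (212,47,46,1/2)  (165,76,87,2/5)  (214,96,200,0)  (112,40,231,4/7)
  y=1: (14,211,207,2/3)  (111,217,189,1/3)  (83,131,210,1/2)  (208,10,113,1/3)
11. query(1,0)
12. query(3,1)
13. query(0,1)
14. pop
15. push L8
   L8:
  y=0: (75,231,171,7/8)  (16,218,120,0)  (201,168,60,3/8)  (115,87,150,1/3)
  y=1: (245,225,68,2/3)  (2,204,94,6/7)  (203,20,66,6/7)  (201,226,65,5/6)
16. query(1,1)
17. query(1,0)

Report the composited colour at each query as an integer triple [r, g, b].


(1,1) stack=L1,L2,L3; from [0,0,0]:
+L1 (α=1/3) → [2/3, 49/3, 38]
+L2 (α=1/5) → [133/3, 907/15, 178/5]
+L3 (α=2/3) → [1555/9, 4597/45, 748/15]
= [173, 102, 50]

query (2,1) [L1,L2,L3,L4] — begin 0,0,0
+L1 (α=1/2) → [6, 10, 79/2]
+L2 (α=1/2) → [161/2, 118, 425/4]
+L3 (α=1) → [178, 203, 141]
+L4 (α=1/4) → [297/2, 162, 531/4]
→ [148, 162, 133]

(1,0) stack=L1,L2,L3,L5,L6,L7; from [0,0,0]:
L1 α=1/2: [12, 105, 75]
L2 α=4/7: [456/7, 1271/7, 685/7]
L3 α=0: [456/7, 1271/7, 685/7]
L5 α=1/2: [459/7, 1059/7, 923/14]
L6 α=1/4: [353/7, 2355/14, 5891/56]
L7 α=2/5: [3369/35, 9193/70, 27417/280]
→ [96, 131, 98]

(3,1) stack=L1,L2,L3,L5,L6,L7; from [0,0,0]:
L1 α=1/2: [10, 36, 125]
L2 α=5/8: [895/8, 533/8, 1575/8]
L3 α=3/4: [1735/32, 3941/32, 6255/32]
L5 α=4/7: [4163/32, 38575/224, 43853/224]
L6 α=3/5: [3271/16, 107119/560, 46541/560]
L7 α=1/3: [1645/8, 109919/840, 78181/840]
rounded: [206, 131, 93]

at x=0,y=1 over L1,L2,L3,L5,L6,L7:
after L1 α=4/7: [408/7, 816/7, 404/7]
after L2 α=1/2: [428/7, 1299/14, 531/7]
after L3 α=1/3: [1864/21, 678/7, 900/7]
after L5 α=7/8: [14359/168, 1711/28, 1117/7]
after L6 α=2/3: [67111/504, 10391/84, 1217/7]
after L7 α=2/3: [81223/1512, 45839/252, 4115/21]
rounded: [54, 182, 196]

at x=1,y=1 over L1,L2,L3,L5,L6,L8:
+L1 (α=1/3) → [2/3, 49/3, 38]
+L2 (α=1/5) → [133/3, 907/15, 178/5]
+L3 (α=2/3) → [1555/9, 4597/45, 748/15]
+L5 (α=0) → [1555/9, 4597/45, 748/15]
+L6 (α=1/4) → [863/6, 3851/30, 879/10]
+L8 (α=6/7) → [935/42, 40571/210, 6519/70]
rounded: [22, 193, 93]

(1,0) stack=L1,L2,L3,L5,L6,L8; from [0,0,0]:
after L1 α=1/2: [12, 105, 75]
after L2 α=4/7: [456/7, 1271/7, 685/7]
after L3 α=0: [456/7, 1271/7, 685/7]
after L5 α=1/2: [459/7, 1059/7, 923/14]
after L6 α=1/4: [353/7, 2355/14, 5891/56]
after L8 α=0: [353/7, 2355/14, 5891/56]
rounded: [50, 168, 105]
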